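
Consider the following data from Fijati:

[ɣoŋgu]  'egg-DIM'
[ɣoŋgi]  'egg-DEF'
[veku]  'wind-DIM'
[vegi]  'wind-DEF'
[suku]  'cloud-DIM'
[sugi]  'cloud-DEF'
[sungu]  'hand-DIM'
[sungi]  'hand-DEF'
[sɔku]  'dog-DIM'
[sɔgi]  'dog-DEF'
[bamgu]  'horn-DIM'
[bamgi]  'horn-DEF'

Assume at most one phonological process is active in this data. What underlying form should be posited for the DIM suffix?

The DIM morpheme has two allomorphs, [-gu] and [-ku].
By contrast the DEF suffix keeps its initial [g] throughout — that segment must be underlying.
So the underlying form is /-ku/, and voiceless stops become voiced after a nasal.

/-ku/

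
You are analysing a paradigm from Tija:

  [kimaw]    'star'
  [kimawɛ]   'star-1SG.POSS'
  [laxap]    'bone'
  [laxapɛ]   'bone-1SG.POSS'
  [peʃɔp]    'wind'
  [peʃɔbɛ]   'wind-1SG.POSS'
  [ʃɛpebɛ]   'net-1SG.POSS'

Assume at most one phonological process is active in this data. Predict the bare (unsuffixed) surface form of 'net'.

The stem for 'wind' ends in [p] in [peʃɔp] but [b] in [peʃɔbɛ].
The stem 'bone' ([laxap], [laxapɛ]) shows [p] unchanged in both environments, so [p] cannot be basic with [b] derived before the 1SG.POSS suffix.
So /b/ is underlying, and a rule of word-final obstruent devoicing — voiced obstruents become voiceless word-finally — gives [p].
The one attested form of 'net', [ʃɛpebɛ], shows underlying /ʃɛpeb/. Applying the same rule word-finally gives [ʃɛpep].

[ʃɛpep]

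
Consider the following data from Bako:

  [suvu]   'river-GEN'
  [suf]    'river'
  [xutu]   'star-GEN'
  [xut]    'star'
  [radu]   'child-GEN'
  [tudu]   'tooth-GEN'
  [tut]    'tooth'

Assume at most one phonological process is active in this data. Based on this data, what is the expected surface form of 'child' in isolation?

[rat]

The stem for 'tooth' ends in [d] in [tudu] but [t] in [tut].
If /t/ were underlying and a rule turned it into [d] before the GEN suffix, 'star' would also alternate; but it has [t] in both [xutu] and [xut].
The alternation reflects word-final obstruent devoicing: voiced obstruents become voiceless word-finally. /d/ is underlying.
The one attested form of 'child', [radu], shows underlying /rad/. Applying the same rule word-finally gives [rat].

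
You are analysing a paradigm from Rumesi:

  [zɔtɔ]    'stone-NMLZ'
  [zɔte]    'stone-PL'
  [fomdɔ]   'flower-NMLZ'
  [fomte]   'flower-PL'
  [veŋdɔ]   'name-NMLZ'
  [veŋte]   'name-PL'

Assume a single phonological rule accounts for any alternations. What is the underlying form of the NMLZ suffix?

/-dɔ/

The NMLZ morpheme has two allomorphs, [-dɔ] and [-tɔ].
By contrast the PL suffix keeps its initial [t] throughout — that segment must be underlying.
The NMLZ suffix is therefore /-dɔ/ underlyingly, with post-vocalic devoicing: voiced stops become voiceless after a vowel.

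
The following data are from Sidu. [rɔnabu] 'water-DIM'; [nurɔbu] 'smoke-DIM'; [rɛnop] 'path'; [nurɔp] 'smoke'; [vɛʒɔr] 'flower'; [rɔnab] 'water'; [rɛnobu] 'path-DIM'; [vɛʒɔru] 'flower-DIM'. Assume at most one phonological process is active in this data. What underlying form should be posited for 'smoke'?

/nurɔp/

'smoke' shows [b] ~ [p] at the end of the stem ([nurɔbu] vs [nurɔp]).
Compare 'water', with invariant [b] in [rɔnabu] and [rɔnab]: an analysis with underlying /b/ and a rule producing [p] in isolation would wrongly predict alternation here too.
Therefore /p/ is basic and [b] is derived by intervocalic voicing (voiceless stops become voiced between vowels).
Hence 'smoke' is /nurɔp/ underlyingly.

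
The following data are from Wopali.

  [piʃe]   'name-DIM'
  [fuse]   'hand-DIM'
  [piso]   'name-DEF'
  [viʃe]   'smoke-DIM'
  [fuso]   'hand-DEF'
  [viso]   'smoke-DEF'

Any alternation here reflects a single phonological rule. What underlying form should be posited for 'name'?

/piʃ/

The root 'name' surfaces as [piso] and [piʃe], with a stem-final [s] ~ [ʃ] alternation.
But 'hand' keeps [s] in both environments ([fuso], [fuse]), so there is no rule changing /s/ to [ʃ] before the DIM suffix.
So /ʃ/ is underlying, and a rule of depalatalization — palato-alveolar /ʃ/ becomes [s] when no front vowel follows — gives [s].
So 'name' = /piʃ/.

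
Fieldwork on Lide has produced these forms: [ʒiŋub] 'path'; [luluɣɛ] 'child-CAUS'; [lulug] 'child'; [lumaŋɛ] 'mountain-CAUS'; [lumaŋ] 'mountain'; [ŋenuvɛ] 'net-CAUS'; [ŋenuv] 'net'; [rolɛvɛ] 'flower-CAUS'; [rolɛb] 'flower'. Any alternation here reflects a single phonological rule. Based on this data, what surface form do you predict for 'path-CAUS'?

The stem for 'flower' ends in [v] in [rolɛvɛ] but [b] in [rolɛb].
The stem 'net' ([ŋenuvɛ], [ŋenuv]) shows [v] unchanged in both environments, so [v] cannot be basic with [b] derived in isolation.
Therefore /b/ is basic and [v] is derived by intervocalic spirantization (voiced stops become fricatives between vowels).
The one attested form of 'path', [ʒiŋub], shows underlying /ʒiŋub/. Applying the same rule between vowels gives [ʒiŋuvɛ].

[ʒiŋuvɛ]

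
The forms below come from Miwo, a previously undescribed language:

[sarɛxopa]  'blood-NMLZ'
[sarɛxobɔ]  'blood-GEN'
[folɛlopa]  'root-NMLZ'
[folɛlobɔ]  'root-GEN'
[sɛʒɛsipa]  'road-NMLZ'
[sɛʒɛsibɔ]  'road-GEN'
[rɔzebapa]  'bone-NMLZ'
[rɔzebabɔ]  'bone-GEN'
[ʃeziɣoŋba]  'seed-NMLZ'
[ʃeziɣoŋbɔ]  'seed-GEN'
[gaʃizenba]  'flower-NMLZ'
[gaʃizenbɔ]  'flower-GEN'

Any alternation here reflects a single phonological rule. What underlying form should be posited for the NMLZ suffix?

/-pa/

The NMLZ morpheme has two allomorphs, [-ba] and [-pa].
By contrast the GEN suffix keeps its initial [b] throughout — that segment must be underlying.
The NMLZ suffix is therefore /-pa/ underlyingly, with post-nasal voicing: voiceless stops become voiced after a nasal.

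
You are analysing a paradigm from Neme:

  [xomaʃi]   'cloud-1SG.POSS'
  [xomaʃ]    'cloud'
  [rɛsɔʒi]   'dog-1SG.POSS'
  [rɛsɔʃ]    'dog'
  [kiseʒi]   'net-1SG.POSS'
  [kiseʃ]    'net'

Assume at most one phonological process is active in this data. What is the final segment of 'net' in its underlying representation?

/ʒ/

The root 'net' surfaces as [kiseʒi] and [kiseʃ], with a stem-final [ʒ] ~ [ʃ] alternation.
The stem 'cloud' ([xomaʃi], [xomaʃ]) shows [ʃ] unchanged in both environments, so [ʃ] cannot be basic with [ʒ] derived before the 1SG.POSS suffix.
So /ʒ/ is underlying, and a rule of word-final obstruent devoicing — voiced obstruents become voiceless word-finally — gives [ʃ].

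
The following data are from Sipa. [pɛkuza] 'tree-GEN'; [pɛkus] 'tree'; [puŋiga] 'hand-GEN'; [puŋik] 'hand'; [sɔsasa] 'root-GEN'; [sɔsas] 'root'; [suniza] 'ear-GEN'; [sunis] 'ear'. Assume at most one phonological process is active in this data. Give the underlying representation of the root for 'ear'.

/suniz/

'ear' shows [z] ~ [s] at the end of the stem ([suniza] vs [sunis]).
Compare 'root', with invariant [s] in [sɔsasa] and [sɔsas]: an analysis with underlying /s/ and a rule producing [z] before the GEN suffix would wrongly predict alternation here too.
The underlying segment must be /z/; voiced obstruents become voiceless word-finally, yielding [s] there.
Hence 'ear' is /suniz/ underlyingly.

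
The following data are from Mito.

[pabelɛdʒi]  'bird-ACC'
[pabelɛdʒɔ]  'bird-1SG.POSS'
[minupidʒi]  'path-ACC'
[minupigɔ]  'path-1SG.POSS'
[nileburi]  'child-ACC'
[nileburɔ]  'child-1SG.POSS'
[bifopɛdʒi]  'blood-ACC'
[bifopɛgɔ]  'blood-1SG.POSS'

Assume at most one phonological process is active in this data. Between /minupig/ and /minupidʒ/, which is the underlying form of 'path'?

/minupig/

In [minupidʒi] and [minupigɔ] the final segment of 'path' alternates: [dʒ] ~ [g].
If /dʒ/ were underlying and a rule turned it into [g] before the 1SG.POSS suffix, 'bird' would also alternate; but it has [dʒ] in both [pabelɛdʒi] and [pabelɛdʒɔ].
The alternation reflects palatalization before a front vowel: /g/ becomes palato-alveolar [dʒ] before a front vowel. /g/ is underlying.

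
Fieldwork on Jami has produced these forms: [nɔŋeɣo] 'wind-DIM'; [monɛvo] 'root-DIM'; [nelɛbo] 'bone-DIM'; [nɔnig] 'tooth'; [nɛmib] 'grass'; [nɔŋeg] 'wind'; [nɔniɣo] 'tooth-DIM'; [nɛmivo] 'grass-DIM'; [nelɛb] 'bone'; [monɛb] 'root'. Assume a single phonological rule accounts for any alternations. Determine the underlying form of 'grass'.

/nɛmiv/

The root 'grass' surfaces as [nɛmib] and [nɛmivo], with a stem-final [b] ~ [v] alternation.
Compare 'bone', with invariant [b] in [nelɛb] and [nelɛbo]: an analysis with underlying /b/ and a rule producing [v] before the DIM suffix would wrongly predict alternation here too.
The underlying segment must be /v/; voiced fricatives become stops word-finally, yielding [b] there.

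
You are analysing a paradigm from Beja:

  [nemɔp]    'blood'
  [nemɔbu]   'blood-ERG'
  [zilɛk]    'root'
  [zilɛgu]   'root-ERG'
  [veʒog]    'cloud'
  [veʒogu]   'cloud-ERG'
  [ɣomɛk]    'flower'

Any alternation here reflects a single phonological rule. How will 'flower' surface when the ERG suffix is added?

In [zilɛk] and [zilɛgu] the final segment of 'root' alternates: [k] ~ [g].
But 'cloud' keeps [g] in both environments ([veʒog], [veʒogu]), so there is no rule changing /g/ to [k] in isolation.
So /k/ is underlying, and a rule of intervocalic voicing — voiceless stops become voiced between vowels — gives [g].
The one attested form of 'flower', [ɣomɛk], shows underlying /ɣomɛk/. Applying the same rule between vowels gives [ɣomɛgu].

[ɣomɛgu]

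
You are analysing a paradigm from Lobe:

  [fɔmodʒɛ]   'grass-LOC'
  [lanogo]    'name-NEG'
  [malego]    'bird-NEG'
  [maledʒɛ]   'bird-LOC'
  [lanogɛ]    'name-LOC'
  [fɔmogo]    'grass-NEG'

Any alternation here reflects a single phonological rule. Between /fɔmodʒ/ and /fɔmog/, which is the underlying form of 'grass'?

The root 'grass' surfaces as [fɔmodʒɛ] and [fɔmogo], with a stem-final [dʒ] ~ [g] alternation.
Compare 'name', with invariant [g] in [lanogɛ] and [lanogo]: an analysis with underlying /g/ and a rule producing [dʒ] before the LOC suffix would wrongly predict alternation here too.
So /dʒ/ is underlying, and a rule of depalatalization — palato-alveolar /dʒ/ becomes [g] when no front vowel follows — gives [g].

/fɔmodʒ/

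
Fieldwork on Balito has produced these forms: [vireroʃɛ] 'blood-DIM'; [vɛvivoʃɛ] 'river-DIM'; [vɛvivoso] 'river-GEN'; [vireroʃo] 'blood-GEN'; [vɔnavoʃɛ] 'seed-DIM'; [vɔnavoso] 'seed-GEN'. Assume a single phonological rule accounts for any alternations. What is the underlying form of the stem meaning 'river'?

'river' shows [ʃ] ~ [s] at the end of the stem ([vɛvivoʃɛ] vs [vɛvivoso]).
If /ʃ/ were underlying and a rule turned it into [s] before the GEN suffix, 'blood' would also alternate; but it has [ʃ] in both [vireroʃɛ] and [vireroʃo].
So /s/ is underlying, and a rule of palatalization before a front vowel — /s/ becomes palato-alveolar [ʃ] before a front vowel — gives [ʃ].
The underlying form of 'river' is therefore /vɛvivos/.

/vɛvivos/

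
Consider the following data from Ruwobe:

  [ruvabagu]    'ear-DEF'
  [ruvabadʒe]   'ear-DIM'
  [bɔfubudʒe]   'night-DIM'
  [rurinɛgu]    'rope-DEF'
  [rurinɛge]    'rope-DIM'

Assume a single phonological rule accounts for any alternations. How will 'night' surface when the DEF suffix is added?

[bɔfubugu]

The root 'ear' surfaces as [ruvabagu] and [ruvabadʒe], with a stem-final [g] ~ [dʒ] alternation.
If /g/ were underlying and a rule turned it into [dʒ] before the DIM suffix, 'rope' would also alternate; but it has [g] in both [rurinɛgu] and [rurinɛge].
The underlying segment must be /dʒ/; palato-alveolar /dʒ/ becomes [g] when no front vowel follows, yielding [g] there.
The one attested form of 'night', [bɔfubudʒe], shows underlying /bɔfubudʒ/. Applying the same rule when no front vowel follows gives [bɔfubugu].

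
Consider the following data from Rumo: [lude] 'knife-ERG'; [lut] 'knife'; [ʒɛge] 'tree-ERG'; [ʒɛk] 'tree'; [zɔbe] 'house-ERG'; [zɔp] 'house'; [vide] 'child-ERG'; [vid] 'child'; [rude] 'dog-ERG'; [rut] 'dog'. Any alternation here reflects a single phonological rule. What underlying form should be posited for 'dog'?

/rut/

In [rude] and [rut] the final segment of 'dog' alternates: [d] ~ [t].
The stem 'child' ([vide], [vid]) shows [d] unchanged in both environments, so [d] cannot be basic with [t] derived in isolation.
The alternation reflects intervocalic voicing: voiceless stops become voiced between vowels. /t/ is underlying.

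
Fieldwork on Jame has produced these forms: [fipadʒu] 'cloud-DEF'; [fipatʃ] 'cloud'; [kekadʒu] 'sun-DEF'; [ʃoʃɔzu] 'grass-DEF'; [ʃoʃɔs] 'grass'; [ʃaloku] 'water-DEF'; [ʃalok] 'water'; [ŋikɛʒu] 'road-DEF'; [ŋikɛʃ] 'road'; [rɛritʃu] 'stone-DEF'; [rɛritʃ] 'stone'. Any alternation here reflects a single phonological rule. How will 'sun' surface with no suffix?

The root 'cloud' surfaces as [fipadʒu] and [fipatʃ], with a stem-final [dʒ] ~ [tʃ] alternation.
Compare 'stone', with invariant [tʃ] in [rɛritʃu] and [rɛritʃ]: an analysis with underlying /tʃ/ and a rule producing [dʒ] before the DEF suffix would wrongly predict alternation here too.
The underlying segment must be /dʒ/; voiced obstruents become voiceless word-finally, yielding [tʃ] there.
The one attested form of 'sun', [kekadʒu], shows underlying /kekadʒ/. Applying the same rule word-finally gives [kekatʃ].

[kekatʃ]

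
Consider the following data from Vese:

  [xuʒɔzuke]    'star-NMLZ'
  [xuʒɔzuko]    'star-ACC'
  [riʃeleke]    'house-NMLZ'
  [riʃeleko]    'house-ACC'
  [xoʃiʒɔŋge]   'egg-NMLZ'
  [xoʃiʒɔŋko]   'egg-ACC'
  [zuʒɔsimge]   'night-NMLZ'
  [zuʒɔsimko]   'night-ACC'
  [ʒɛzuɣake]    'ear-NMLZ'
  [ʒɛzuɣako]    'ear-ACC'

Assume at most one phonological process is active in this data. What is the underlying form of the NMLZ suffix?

/-ge/

The NMLZ suffix surfaces as [-ge] and [-ke], depending on the final segment of the stem.
By contrast the ACC suffix keeps its initial [k] throughout — that segment must be underlying.
So the underlying form is /-ge/, and voiced stops become voiceless after a vowel.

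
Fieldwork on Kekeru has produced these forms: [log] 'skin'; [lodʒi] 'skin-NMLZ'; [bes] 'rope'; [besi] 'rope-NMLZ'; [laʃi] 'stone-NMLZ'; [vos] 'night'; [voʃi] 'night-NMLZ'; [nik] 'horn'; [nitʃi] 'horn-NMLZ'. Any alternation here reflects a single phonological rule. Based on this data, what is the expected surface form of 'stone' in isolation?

The stem for 'night' ends in [s] in [vos] but [ʃ] in [voʃi].
The stem 'rope' ([bes], [besi]) shows [s] unchanged in both environments, so [s] cannot be basic with [ʃ] derived before the NMLZ suffix.
Therefore /ʃ/ is basic and [s] is derived by depalatalization (palato-alveolar /tʃ/, /dʒ/ and /ʃ/ become [k], [g] and [s] when no front vowel follows).
The one attested form of 'stone', [laʃi], shows underlying /laʃ/. Applying the same rule when no front vowel follows gives [las].

[las]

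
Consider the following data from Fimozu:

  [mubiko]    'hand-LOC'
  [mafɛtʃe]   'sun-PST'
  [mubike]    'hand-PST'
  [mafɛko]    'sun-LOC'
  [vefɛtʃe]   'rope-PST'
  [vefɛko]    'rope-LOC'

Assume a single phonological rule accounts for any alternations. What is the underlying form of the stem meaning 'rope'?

'rope' shows [tʃ] ~ [k] at the end of the stem ([vefɛtʃe] vs [vefɛko]).
If /k/ were underlying and a rule turned it into [tʃ] before the PST suffix, 'hand' would also alternate; but it has [k] in both [mubike] and [mubiko].
So /tʃ/ is underlying, and a rule of depalatalization — palato-alveolar /tʃ/ becomes [k] when no front vowel follows — gives [k].
Hence 'rope' is /vefɛtʃ/ underlyingly.

/vefɛtʃ/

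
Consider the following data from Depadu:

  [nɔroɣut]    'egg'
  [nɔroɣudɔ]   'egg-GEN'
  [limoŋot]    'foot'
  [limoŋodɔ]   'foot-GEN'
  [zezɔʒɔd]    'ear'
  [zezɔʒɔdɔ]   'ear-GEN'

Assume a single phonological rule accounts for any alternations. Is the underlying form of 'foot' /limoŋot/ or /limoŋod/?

'foot' shows [t] ~ [d] at the end of the stem ([limoŋot] vs [limoŋodɔ]).
The stem 'ear' ([zezɔʒɔd], [zezɔʒɔdɔ]) shows [d] unchanged in both environments, so [d] cannot be basic with [t] derived in isolation.
So /t/ is underlying, and a rule of intervocalic voicing — voiceless stops become voiced between vowels — gives [d].

/limoŋot/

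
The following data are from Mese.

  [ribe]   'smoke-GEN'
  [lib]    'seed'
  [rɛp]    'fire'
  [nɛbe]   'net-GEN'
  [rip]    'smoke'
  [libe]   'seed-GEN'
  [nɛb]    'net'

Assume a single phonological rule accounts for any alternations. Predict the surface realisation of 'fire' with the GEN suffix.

'smoke' shows [p] ~ [b] at the end of the stem ([rip] vs [ribe]).
The stem 'seed' ([lib], [libe]) shows [b] unchanged in both environments, so [b] cannot be basic with [p] derived in isolation.
So /p/ is underlying, and a rule of intervocalic voicing — voiceless stops become voiced between vowels — gives [b].
From [rɛp] the stem 'fire' is /rɛp/; between vowels this yields [rɛbe].

[rɛbe]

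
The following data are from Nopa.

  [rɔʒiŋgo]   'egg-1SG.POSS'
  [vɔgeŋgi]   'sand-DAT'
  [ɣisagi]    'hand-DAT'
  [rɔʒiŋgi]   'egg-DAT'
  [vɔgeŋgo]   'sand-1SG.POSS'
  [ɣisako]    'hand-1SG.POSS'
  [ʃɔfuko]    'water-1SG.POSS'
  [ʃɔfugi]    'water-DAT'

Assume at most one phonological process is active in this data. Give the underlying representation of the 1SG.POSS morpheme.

/-ko/

The 1SG.POSS morpheme has two allomorphs, [-go] and [-ko].
The DAT suffix, which begins with [g], is invariant after every stem; so [g] is not altered by any rule here.
So the underlying form is /-ko/, and voiceless stops become voiced after a nasal.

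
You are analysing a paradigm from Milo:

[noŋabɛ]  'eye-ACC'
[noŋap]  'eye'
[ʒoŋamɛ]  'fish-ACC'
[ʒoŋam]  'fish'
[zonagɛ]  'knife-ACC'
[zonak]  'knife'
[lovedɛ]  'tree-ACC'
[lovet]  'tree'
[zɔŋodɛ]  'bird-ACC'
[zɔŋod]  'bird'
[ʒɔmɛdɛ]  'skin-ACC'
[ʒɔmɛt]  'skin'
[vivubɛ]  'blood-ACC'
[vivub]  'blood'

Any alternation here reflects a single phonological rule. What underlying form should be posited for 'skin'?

/ʒɔmɛt/

The stem for 'skin' ends in [d] in [ʒɔmɛdɛ] but [t] in [ʒɔmɛt].
But 'bird' keeps [d] in both environments ([zɔŋodɛ], [zɔŋod]), so there is no rule changing /d/ to [t] in isolation.
Therefore /t/ is basic and [d] is derived by intervocalic voicing (voiceless stops become voiced between vowels).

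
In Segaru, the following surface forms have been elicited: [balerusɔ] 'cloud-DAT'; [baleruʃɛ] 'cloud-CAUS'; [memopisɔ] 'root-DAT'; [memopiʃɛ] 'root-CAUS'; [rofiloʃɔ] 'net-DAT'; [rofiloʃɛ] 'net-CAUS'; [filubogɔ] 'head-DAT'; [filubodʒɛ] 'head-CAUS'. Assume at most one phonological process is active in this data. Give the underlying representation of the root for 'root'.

/memopis/

The stem for 'root' ends in [s] in [memopisɔ] but [ʃ] in [memopiʃɛ].
Compare 'net', with invariant [ʃ] in [rofiloʃɔ] and [rofiloʃɛ]: an analysis with underlying /ʃ/ and a rule producing [s] before the DAT suffix would wrongly predict alternation here too.
So /s/ is underlying, and a rule of palatalization before a front vowel — /g/ and /s/ become palato-alveolar [dʒ] and [ʃ] before a front vowel — gives [ʃ].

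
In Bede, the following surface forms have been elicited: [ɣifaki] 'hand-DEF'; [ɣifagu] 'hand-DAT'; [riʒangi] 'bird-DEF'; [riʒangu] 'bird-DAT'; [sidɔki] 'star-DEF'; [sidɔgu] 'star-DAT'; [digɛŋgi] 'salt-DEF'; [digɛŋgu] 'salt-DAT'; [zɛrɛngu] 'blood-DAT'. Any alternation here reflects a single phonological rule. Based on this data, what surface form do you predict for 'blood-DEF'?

[zɛrɛngi]

The DEF suffix surfaces as [-gi] and [-ki], depending on the final segment of the stem.
The DAT suffix, which begins with [g], is invariant after every stem; so [g] is not altered by any rule here.
The DEF suffix is therefore /-ki/ underlyingly, with post-nasal voicing: voiceless stops become voiced after a nasal.
After 'blood', which ends in a nasal, the suffix surfaces as [-gi], giving [zɛrɛngi].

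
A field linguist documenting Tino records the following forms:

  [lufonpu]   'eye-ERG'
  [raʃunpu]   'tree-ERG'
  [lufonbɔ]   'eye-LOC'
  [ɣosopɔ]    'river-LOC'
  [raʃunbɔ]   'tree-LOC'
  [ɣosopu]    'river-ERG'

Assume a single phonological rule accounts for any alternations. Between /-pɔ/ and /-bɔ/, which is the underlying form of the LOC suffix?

The LOC morpheme has two allomorphs, [-bɔ] and [-pɔ].
The ERG suffix, which begins with [p], is invariant after every stem; so [p] is not altered by any rule here.
So the underlying form is /-bɔ/, and voiced stops become voiceless after a vowel.

/-bɔ/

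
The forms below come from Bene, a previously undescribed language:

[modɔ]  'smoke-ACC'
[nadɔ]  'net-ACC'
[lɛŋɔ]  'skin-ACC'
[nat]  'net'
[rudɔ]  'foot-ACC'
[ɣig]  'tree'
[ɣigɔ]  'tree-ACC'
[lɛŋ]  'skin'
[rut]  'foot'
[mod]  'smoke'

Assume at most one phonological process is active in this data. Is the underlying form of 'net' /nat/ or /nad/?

The stem for 'net' ends in [d] in [nadɔ] but [t] in [nat].
If /d/ were underlying and a rule turned it into [t] in isolation, 'smoke' would also alternate; but it has [d] in both [modɔ] and [mod].
The underlying segment must be /t/; voiceless stops become voiced between vowels, yielding [d] there.

/nat/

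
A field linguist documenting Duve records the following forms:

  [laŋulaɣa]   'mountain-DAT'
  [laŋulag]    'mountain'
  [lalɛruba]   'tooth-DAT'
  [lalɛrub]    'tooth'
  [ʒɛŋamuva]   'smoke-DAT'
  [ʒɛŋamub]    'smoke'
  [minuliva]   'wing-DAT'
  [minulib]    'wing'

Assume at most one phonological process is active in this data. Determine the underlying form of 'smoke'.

/ʒɛŋamuv/

The stem for 'smoke' ends in [v] in [ʒɛŋamuva] but [b] in [ʒɛŋamub].
Compare 'tooth', with invariant [b] in [lalɛruba] and [lalɛrub]: an analysis with underlying /b/ and a rule producing [v] before the DAT suffix would wrongly predict alternation here too.
The alternation reflects word-final hardening: voiced fricatives become stops word-finally. /v/ is underlying.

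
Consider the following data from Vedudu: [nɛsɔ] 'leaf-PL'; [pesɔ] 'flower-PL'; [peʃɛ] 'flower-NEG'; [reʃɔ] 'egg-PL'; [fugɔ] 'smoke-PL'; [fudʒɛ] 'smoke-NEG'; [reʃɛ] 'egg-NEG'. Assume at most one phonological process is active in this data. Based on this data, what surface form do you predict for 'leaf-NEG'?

The stem for 'flower' ends in [s] in [pesɔ] but [ʃ] in [peʃɛ].
But 'egg' keeps [ʃ] in both environments ([reʃɔ], [reʃɛ]), so there is no rule changing /ʃ/ to [s] before the PL suffix.
The alternation reflects palatalization before a front vowel: /g/ and /s/ become palato-alveolar [dʒ] and [ʃ] before a front vowel. /s/ is underlying.
From [nɛsɔ] the stem 'leaf' is /nɛs/; before a front vowel this yields [nɛʃɛ].

[nɛʃɛ]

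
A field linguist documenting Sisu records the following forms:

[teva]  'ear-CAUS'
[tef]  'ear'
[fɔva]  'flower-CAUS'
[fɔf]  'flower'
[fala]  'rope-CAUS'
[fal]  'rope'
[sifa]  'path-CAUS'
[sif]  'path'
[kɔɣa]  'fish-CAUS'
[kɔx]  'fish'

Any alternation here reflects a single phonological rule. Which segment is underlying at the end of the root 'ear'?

/v/

In [teva] and [tef] the final segment of 'ear' alternates: [v] ~ [f].
If /f/ were underlying and a rule turned it into [v] before the CAUS suffix, 'path' would also alternate; but it has [f] in both [sifa] and [sif].
The underlying segment must be /v/; voiced obstruents become voiceless word-finally, yielding [f] there.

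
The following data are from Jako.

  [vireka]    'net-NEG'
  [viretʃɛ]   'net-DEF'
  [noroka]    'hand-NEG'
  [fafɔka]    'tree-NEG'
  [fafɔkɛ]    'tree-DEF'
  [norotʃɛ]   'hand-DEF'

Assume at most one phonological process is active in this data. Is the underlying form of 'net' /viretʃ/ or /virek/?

/viretʃ/

'net' shows [tʃ] ~ [k] at the end of the stem ([viretʃɛ] vs [vireka]).
If /k/ were underlying and a rule turned it into [tʃ] before the DEF suffix, 'tree' would also alternate; but it has [k] in both [fafɔkɛ] and [fafɔka].
Therefore /tʃ/ is basic and [k] is derived by depalatalization (palato-alveolar /tʃ/ becomes [k] when no front vowel follows).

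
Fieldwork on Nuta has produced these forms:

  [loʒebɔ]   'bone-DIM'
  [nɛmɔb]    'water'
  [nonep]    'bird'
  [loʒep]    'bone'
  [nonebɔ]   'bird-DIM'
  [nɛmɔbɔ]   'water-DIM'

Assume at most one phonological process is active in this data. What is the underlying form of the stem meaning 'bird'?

In [nonep] and [nonebɔ] the final segment of 'bird' alternates: [p] ~ [b].
Compare 'water', with invariant [b] in [nɛmɔb] and [nɛmɔbɔ]: an analysis with underlying /b/ and a rule producing [p] in isolation would wrongly predict alternation here too.
The underlying segment must be /p/; voiceless stops become voiced between vowels, yielding [b] there.
The underlying form of 'bird' is therefore /nonep/.

/nonep/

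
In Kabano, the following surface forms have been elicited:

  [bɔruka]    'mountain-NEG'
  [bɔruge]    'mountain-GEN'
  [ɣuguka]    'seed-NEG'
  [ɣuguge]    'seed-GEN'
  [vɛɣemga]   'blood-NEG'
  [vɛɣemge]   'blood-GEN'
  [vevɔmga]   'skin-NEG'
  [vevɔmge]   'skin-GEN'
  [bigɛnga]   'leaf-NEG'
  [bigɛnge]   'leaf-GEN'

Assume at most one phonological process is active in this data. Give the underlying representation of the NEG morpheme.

The NEG suffix surfaces as [-ga] and [-ka], depending on the final segment of the stem.
The GEN suffix, which begins with [g], is invariant after every stem; so [g] is not altered by any rule here.
The NEG suffix is therefore /-ka/ underlyingly, with post-nasal voicing: voiceless stops become voiced after a nasal.

/-ka/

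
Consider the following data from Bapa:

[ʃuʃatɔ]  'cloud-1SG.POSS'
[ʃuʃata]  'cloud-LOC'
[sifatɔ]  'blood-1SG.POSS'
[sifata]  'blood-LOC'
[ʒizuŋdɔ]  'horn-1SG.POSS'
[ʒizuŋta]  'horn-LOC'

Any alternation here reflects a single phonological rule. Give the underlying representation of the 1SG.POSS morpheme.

/-dɔ/

The 1SG.POSS morpheme has two allomorphs, [-dɔ] and [-tɔ].
By contrast the LOC suffix keeps its initial [t] throughout — that segment must be underlying.
So the underlying form is /-dɔ/, and voiced stops become voiceless after a vowel.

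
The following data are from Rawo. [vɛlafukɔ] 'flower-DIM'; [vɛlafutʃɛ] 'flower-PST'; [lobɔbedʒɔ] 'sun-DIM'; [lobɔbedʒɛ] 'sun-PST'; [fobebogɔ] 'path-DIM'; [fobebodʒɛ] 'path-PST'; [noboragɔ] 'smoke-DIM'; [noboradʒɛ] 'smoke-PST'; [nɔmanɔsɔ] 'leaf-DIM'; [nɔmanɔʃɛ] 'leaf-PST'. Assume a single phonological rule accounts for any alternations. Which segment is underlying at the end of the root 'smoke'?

In [noboragɔ] and [noboradʒɛ] the final segment of 'smoke' alternates: [g] ~ [dʒ].
Compare 'sun', with invariant [dʒ] in [lobɔbedʒɔ] and [lobɔbedʒɛ]: an analysis with underlying /dʒ/ and a rule producing [g] before the DIM suffix would wrongly predict alternation here too.
Therefore /g/ is basic and [dʒ] is derived by palatalization before a front vowel (/k/, /g/ and /s/ become palato-alveolar [tʃ], [dʒ] and [ʃ] before a front vowel).

/g/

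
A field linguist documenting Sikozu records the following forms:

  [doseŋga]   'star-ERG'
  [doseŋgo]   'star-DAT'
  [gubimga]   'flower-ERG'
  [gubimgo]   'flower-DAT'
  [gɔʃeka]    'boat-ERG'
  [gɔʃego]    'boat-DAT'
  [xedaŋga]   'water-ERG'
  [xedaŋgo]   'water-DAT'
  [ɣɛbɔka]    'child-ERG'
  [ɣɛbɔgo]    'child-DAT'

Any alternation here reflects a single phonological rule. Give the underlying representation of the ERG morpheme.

The ERG morpheme has two allomorphs, [-ga] and [-ka].
By contrast the DAT suffix keeps its initial [g] throughout — that segment must be underlying.
The ERG suffix is therefore /-ka/ underlyingly, with post-nasal voicing: voiceless stops become voiced after a nasal.

/-ka/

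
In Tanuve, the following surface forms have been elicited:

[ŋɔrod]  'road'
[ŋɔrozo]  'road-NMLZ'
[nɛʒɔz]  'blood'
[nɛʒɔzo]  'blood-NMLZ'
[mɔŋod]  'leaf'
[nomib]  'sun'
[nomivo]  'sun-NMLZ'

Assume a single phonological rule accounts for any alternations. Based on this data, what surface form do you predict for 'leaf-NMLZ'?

[mɔŋozo]

In [ŋɔrod] and [ŋɔrozo] the final segment of 'road' alternates: [d] ~ [z].
If /z/ were underlying and a rule turned it into [d] in isolation, 'blood' would also alternate; but it has [z] in both [nɛʒɔz] and [nɛʒɔzo].
The alternation reflects intervocalic spirantization: voiced stops become fricatives between vowels. /d/ is underlying.
The one attested form of 'leaf', [mɔŋod], shows underlying /mɔŋod/. Applying the same rule between vowels gives [mɔŋozo].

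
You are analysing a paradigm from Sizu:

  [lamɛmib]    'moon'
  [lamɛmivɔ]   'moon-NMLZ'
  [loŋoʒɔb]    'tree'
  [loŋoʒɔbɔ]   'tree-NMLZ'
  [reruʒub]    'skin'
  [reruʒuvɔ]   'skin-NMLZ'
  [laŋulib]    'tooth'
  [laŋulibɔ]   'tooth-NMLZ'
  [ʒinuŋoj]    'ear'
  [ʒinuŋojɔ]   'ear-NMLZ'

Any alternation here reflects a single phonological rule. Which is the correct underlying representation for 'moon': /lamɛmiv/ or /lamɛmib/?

/lamɛmiv/

In [lamɛmib] and [lamɛmivɔ] the final segment of 'moon' alternates: [b] ~ [v].
But 'tooth' keeps [b] in both environments ([laŋulib], [laŋulibɔ]), so there is no rule changing /b/ to [v] before the NMLZ suffix.
So /v/ is underlying, and a rule of word-final hardening — voiced fricatives become stops word-finally — gives [b].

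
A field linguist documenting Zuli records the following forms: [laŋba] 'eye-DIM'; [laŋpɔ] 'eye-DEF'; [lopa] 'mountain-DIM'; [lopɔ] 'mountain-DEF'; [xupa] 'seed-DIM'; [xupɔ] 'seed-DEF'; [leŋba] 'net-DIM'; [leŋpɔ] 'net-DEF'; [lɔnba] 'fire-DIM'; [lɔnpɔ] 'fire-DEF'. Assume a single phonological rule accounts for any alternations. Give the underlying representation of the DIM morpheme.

The DIM suffix surfaces as [-ba] and [-pa], depending on the final segment of the stem.
By contrast the DEF suffix keeps its initial [p] throughout — that segment must be underlying.
So the underlying form is /-ba/, and voiced stops become voiceless after a vowel.

/-ba/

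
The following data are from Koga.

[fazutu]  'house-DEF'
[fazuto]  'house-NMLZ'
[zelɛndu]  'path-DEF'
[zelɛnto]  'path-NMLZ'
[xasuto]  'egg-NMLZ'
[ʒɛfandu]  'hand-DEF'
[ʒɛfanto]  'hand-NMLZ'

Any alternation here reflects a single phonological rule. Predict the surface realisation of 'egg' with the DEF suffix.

The DEF morpheme has two allomorphs, [-du] and [-tu].
The NMLZ suffix, which begins with [t], is invariant after every stem; so [t] is not altered by any rule here.
The DEF suffix is therefore /-du/ underlyingly, with post-vocalic devoicing: voiced stops become voiceless after a vowel.
After 'egg', which ends in a vowel, the suffix surfaces as [-tu], giving [xasutu].

[xasutu]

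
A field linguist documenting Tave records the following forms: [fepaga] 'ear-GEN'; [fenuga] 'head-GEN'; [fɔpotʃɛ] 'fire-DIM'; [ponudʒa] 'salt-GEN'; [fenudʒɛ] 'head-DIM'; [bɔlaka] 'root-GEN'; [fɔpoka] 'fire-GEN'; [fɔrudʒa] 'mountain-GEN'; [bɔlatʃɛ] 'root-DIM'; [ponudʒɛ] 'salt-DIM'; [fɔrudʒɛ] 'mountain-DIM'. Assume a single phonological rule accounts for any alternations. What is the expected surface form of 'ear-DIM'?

The root 'head' surfaces as [fenuga] and [fenudʒɛ], with a stem-final [g] ~ [dʒ] alternation.
But 'salt' keeps [dʒ] in both environments ([ponudʒa], [ponudʒɛ]), so there is no rule changing /dʒ/ to [g] before the GEN suffix.
Therefore /g/ is basic and [dʒ] is derived by palatalization before a front vowel (/k/ and /g/ become palato-alveolar [tʃ] and [dʒ] before a front vowel).
From [fepaga] the stem 'ear' is /fepag/; before a front vowel this yields [fepadʒɛ].

[fepadʒɛ]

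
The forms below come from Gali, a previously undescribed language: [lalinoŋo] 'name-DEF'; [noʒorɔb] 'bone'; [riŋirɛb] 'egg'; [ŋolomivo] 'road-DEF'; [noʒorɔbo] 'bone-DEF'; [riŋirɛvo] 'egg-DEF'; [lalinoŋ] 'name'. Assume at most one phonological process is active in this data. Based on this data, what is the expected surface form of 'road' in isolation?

[ŋolomib]

In [riŋirɛb] and [riŋirɛvo] the final segment of 'egg' alternates: [b] ~ [v].
If /b/ were underlying and a rule turned it into [v] before the DEF suffix, 'bone' would also alternate; but it has [b] in both [noʒorɔb] and [noʒorɔbo].
So /v/ is underlying, and a rule of word-final hardening — voiced fricatives become stops word-finally — gives [b].
From [ŋolomivo] the stem 'road' is /ŋolomiv/; word-finally this yields [ŋolomib].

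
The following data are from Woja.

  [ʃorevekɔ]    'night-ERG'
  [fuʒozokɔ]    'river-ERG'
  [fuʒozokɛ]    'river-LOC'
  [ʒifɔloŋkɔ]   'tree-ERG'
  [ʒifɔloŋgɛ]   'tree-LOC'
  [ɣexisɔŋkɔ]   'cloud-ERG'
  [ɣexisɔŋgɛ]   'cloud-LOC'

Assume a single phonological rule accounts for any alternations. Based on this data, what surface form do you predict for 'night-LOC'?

The LOC suffix surfaces as [-gɛ] and [-kɛ], depending on the final segment of the stem.
By contrast the ERG suffix keeps its initial [k] throughout — that segment must be underlying.
The LOC suffix is therefore /-gɛ/ underlyingly, with post-vocalic devoicing: voiced stops become voiceless after a vowel.
After 'night', which ends in a vowel, the suffix surfaces as [-kɛ], giving [ʃorevekɛ].

[ʃorevekɛ]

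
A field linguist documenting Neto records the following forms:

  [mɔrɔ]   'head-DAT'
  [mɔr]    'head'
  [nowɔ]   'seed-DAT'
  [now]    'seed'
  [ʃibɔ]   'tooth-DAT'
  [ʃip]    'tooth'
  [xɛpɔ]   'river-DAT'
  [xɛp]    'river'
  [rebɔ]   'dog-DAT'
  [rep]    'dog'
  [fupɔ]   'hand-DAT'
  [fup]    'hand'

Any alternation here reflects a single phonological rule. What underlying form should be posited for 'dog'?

In [rebɔ] and [rep] the final segment of 'dog' alternates: [b] ~ [p].
The stem 'river' ([xɛpɔ], [xɛp]) shows [p] unchanged in both environments, so [p] cannot be basic with [b] derived before the DAT suffix.
Therefore /b/ is basic and [p] is derived by word-final obstruent devoicing (voiced obstruents become voiceless word-finally).
Hence 'dog' is /reb/ underlyingly.

/reb/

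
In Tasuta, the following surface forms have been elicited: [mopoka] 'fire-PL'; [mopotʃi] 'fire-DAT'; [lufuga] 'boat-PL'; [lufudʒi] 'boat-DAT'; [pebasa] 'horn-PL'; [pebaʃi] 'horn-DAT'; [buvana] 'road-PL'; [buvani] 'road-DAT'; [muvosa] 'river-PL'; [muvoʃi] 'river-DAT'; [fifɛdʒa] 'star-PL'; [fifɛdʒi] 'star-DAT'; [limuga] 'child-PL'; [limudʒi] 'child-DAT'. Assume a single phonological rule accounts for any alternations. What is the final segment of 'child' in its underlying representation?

/g/

'child' shows [g] ~ [dʒ] at the end of the stem ([limuga] vs [limudʒi]).
Compare 'star', with invariant [dʒ] in [fifɛdʒa] and [fifɛdʒi]: an analysis with underlying /dʒ/ and a rule producing [g] before the PL suffix would wrongly predict alternation here too.
The alternation reflects palatalization before a front vowel: /k/, /g/ and /s/ become palato-alveolar [tʃ], [dʒ] and [ʃ] before a front vowel. /g/ is underlying.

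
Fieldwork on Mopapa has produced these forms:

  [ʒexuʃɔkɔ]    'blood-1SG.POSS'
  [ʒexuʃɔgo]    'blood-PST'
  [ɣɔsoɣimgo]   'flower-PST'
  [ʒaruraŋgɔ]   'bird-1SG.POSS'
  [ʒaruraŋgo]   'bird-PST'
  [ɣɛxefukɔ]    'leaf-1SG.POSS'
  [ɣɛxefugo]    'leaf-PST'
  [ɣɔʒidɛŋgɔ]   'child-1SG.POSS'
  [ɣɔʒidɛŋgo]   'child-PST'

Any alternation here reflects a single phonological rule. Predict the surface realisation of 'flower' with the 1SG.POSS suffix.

The 1SG.POSS suffix surfaces as [-gɔ] and [-kɔ], depending on the final segment of the stem.
By contrast the PST suffix keeps its initial [g] throughout — that segment must be underlying.
The 1SG.POSS suffix is therefore /-kɔ/ underlyingly, with post-nasal voicing: voiceless stops become voiced after a nasal.
After 'flower', which ends in a nasal, the suffix surfaces as [-gɔ], giving [ɣɔsoɣimgɔ].

[ɣɔsoɣimgɔ]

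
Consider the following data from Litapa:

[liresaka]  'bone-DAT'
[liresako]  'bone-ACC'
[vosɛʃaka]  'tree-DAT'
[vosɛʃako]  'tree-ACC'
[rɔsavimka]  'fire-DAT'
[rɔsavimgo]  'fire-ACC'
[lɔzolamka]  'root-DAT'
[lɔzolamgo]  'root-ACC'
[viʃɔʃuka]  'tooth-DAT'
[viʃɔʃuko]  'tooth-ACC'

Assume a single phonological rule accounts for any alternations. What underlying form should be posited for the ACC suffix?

The ACC morpheme has two allomorphs, [-go] and [-ko].
By contrast the DAT suffix keeps its initial [k] throughout — that segment must be underlying.
So the underlying form is /-go/, and voiced stops become voiceless after a vowel.

/-go/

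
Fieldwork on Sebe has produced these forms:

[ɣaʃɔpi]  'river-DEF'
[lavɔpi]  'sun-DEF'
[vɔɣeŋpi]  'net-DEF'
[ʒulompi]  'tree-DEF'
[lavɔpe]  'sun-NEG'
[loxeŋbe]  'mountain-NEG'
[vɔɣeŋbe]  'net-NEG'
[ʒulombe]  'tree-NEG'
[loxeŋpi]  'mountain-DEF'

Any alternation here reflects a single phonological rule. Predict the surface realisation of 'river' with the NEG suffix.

The NEG suffix surfaces as [-be] and [-pe], depending on the final segment of the stem.
By contrast the DEF suffix keeps its initial [p] throughout — that segment must be underlying.
The NEG suffix is therefore /-be/ underlyingly, with post-vocalic devoicing: voiced stops become voiceless after a vowel.
After 'river', which ends in a vowel, the suffix surfaces as [-pe], giving [ɣaʃɔpe].

[ɣaʃɔpe]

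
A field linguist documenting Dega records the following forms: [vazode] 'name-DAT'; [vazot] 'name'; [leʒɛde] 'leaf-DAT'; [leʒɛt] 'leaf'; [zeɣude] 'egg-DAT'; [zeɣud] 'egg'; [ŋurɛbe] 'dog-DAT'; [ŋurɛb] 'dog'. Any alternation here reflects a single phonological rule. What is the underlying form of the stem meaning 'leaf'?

/leʒɛt/

The root 'leaf' surfaces as [leʒɛde] and [leʒɛt], with a stem-final [d] ~ [t] alternation.
The stem 'egg' ([zeɣude], [zeɣud]) shows [d] unchanged in both environments, so [d] cannot be basic with [t] derived in isolation.
The underlying segment must be /t/; voiceless stops become voiced between vowels, yielding [d] there.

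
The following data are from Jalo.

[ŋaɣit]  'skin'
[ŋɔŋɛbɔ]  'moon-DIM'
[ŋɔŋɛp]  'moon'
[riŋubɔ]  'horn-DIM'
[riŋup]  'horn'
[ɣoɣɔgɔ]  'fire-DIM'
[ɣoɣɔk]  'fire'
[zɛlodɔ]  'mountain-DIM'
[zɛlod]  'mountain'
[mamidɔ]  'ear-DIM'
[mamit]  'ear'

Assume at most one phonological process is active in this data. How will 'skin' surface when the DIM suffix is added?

[ŋaɣidɔ]

'ear' shows [d] ~ [t] at the end of the stem ([mamidɔ] vs [mamit]).
If /d/ were underlying and a rule turned it into [t] in isolation, 'mountain' would also alternate; but it has [d] in both [zɛlodɔ] and [zɛlod].
Therefore /t/ is basic and [d] is derived by intervocalic voicing (voiceless stops become voiced between vowels).
The one attested form of 'skin', [ŋaɣit], shows underlying /ŋaɣit/. Applying the same rule between vowels gives [ŋaɣidɔ].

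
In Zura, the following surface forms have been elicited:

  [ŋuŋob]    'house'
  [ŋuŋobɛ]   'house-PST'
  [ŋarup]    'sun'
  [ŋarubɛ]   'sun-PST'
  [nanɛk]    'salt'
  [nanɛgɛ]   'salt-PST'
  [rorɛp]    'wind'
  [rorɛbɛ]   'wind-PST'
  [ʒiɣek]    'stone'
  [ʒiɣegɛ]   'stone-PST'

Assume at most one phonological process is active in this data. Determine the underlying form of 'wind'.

The stem for 'wind' ends in [p] in [rorɛp] but [b] in [rorɛbɛ].
The stem 'house' ([ŋuŋob], [ŋuŋobɛ]) shows [b] unchanged in both environments, so [b] cannot be basic with [p] derived in isolation.
Therefore /p/ is basic and [b] is derived by intervocalic voicing (voiceless stops become voiced between vowels).

/rorɛp/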